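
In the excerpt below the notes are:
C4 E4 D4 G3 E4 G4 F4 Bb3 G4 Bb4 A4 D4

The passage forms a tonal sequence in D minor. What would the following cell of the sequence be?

Bb4 D5 C5 F4

Taking 4-note groups, the heads are C4, E4, G4: the pattern moves up a 3rd.
Statement 4 starts on Bb4 and keeps the same diatonic contour: Bb4 D5 C5 F4.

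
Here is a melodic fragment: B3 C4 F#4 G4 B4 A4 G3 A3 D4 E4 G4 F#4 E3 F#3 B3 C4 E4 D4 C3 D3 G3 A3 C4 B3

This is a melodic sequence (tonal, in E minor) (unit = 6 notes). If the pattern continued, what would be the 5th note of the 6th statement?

The unit is 6 notes. Position-5 pitches of the 4 shown cells: B4, G4, E4, C4.
Each moves down a 3rd. Continuing: A3 → F#3.

F#3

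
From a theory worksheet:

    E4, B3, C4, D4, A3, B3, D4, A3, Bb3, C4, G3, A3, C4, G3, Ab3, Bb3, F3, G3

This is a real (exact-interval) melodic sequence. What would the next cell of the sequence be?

Bb3 F3 Gb3 Ab3 Eb3 F3

Unit = 6 notes; the statements start on E4, D4, C4, moving down a 2nd each time.
From Bb3 the exact shape gives Bb3 F3 Gb3 Ab3 Eb3 F3.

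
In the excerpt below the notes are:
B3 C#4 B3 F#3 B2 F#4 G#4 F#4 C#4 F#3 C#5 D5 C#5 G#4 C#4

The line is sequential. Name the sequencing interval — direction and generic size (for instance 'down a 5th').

up a 5th

The 5-note cells begin on B3, F#4, C#5 — each up a 5th from the last.
B3 to F#4 is up a 5th.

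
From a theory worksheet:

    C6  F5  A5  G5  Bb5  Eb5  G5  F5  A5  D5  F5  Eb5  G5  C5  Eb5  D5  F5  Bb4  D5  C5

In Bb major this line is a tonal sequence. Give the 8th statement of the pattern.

Taking 4-note groups, the heads are C6, Bb5, A5, G5, F5: the pattern moves down a 2nd.
Extending down a 2nd: Eb5 → D5 → C5.
Statement 8 starts on C5 and keeps the same diatonic contour: C5 F4 A4 G4.

C5 F4 A4 G4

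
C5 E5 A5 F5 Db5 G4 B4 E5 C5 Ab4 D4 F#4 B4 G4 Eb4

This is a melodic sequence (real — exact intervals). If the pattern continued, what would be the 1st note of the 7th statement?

Grouping in 5s, the 1st note of each cell is C5, G4, D4.
Extending down a 4th: A3 → E3 → B2 → F#2.

F#2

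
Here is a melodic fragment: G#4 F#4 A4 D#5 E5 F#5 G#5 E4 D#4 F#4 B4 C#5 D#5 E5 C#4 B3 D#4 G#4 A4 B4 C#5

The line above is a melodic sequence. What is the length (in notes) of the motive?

7

Try groups of 7 (3 cells in 21 notes):
G#4 F#4 A4 D#5 E5 F#5 G#5 | E4 D#4 F#4 B4 C#5 D#5 E5 | C#4 B3 D#4 G#4 A4 B4 C#5
Each cell is the previous one down a 3rd — so the unit is 7 notes.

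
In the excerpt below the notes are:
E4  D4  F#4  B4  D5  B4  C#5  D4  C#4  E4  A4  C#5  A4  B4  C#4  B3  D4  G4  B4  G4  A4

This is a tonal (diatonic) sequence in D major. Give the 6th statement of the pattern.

G3 F#3 A3 D4 F#4 D4 E4

Taking 7-note groups, the heads are E4, D4, C#4: the pattern moves down a 2nd.
Continuing the starts: B3 → A3 → G3.
From G3 the diatonic shape gives G3 F#3 A3 D4 F#4 D4 E4.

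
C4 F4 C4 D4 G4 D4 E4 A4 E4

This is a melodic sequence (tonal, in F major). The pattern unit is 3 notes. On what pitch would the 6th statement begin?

A4

The 3-note cells begin on C4, D4, E4 — each up a 2nd from the last.
Continuing: F4 → G4 → A4. Statement 6 starts on A4.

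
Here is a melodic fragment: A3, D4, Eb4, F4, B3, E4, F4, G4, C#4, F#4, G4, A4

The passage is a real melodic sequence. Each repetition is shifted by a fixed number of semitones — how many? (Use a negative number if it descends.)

2

The 4-note cells begin on A3, B3, C#4 — each up a 2nd from the last.
Counting half-steps from A3 to B3: 2.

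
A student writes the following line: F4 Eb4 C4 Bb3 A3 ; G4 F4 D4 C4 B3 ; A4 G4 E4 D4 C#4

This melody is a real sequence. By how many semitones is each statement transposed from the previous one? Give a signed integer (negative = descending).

Unit = 5 notes; the statements start on F4, G4, A4, moving up a 2nd each time.
F4 to G4 spans +2 semitones.

2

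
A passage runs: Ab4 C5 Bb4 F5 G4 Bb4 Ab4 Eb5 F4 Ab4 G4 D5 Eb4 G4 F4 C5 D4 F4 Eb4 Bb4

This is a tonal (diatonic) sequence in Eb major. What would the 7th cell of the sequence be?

The 4-note cells begin on Ab4, G4, F4, Eb4, D4 — each down a 2nd from the last.
Extending down a 2nd: C4 → Bb3.
From Bb3 the diatonic shape gives Bb3 D4 C4 G4.

Bb3 D4 C4 G4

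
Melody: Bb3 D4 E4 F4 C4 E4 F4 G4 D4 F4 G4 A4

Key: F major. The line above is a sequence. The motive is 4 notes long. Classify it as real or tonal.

Every note is diatonic to F major.
Cell 1 has +2 semitones from note 2 to 3, but cell 2 has +1 — the interval quality changes while the contour stays the same, which is the hallmark of a tonal sequence.

tonal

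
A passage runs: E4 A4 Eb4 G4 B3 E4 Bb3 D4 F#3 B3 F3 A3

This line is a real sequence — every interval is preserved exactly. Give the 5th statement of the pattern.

Unit = 4 notes; the statements start on E4, B3, F#3, moving down a 4th each time.
Extending down a 4th: C#3 → G#2.
So cell 5 is G#2 C#3 G2 B2.

G#2 C#3 G2 B2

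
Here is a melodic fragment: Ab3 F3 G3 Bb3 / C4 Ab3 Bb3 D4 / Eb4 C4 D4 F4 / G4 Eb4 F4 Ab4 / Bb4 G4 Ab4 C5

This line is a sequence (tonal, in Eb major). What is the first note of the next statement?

D5

The 4-note cells begin on Ab3, C4, Eb4, G4, Bb4 — each up a 3rd from the last.
One more step up a 3rd gives D5.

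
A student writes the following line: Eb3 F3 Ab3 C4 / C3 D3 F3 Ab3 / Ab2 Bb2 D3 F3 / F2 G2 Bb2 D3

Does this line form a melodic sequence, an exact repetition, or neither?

Each 4-note cell is the previous one transposed down a 3rd.

sequence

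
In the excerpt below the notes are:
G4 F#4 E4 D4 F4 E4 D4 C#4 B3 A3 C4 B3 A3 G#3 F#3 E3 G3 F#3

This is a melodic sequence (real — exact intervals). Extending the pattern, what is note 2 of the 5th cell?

A#2

The unit is 6 notes. Position-2 pitches of the 3 shown cells: F#4, C#4, G#3.
Each moves down a 4th. Continuing: D#3 → A#2.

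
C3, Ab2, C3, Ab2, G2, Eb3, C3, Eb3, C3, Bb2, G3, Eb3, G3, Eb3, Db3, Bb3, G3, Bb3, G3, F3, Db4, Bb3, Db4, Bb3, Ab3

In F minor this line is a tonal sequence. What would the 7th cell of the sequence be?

Ab4 F4 Ab4 F4 Eb4

The 5-note cells begin on C3, Eb3, G3, Bb3, Db4 — each up a 3rd from the last.
Extending up a 3rd: F4 → Ab4.
From Ab4 the diatonic shape gives Ab4 F4 Ab4 F4 Eb4.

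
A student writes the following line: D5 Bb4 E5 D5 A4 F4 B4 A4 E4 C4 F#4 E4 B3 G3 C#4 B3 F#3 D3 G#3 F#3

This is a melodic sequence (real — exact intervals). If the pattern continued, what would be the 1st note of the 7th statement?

With 4-note cells, note 1 of each statement runs D5, A4, E4, B3, F#3.
Each moves down a 4th. Continuing: C#3 → G#2.

G#2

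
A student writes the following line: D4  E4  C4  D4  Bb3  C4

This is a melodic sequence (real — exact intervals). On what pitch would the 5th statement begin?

Gb3

The 2-note cells begin on D4, C4, Bb3 — each down a 2nd from the last.
Extending the heads down a 2nd: Ab3 → Gb3.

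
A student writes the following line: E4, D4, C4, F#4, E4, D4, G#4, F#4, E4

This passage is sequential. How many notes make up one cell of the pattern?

3

Try groups of 3 (3 cells in 9 notes):
E4 D4 C4 | F#4 E4 D4 | G#4 F#4 E4
Every group is a transposition up a 2nd of the one before; no shorter unit works.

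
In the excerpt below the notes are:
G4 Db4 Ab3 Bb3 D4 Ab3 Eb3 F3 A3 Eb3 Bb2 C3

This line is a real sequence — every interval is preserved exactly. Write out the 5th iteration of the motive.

With a 4-note motive the entries are G4, D4, A3, each down a 4th from the previous.
Continuing the starts: E3 → B2.
Statement 5 starts on B2 and keeps the same exact contour: B2 F2 C2 D2.

B2 F2 C2 D2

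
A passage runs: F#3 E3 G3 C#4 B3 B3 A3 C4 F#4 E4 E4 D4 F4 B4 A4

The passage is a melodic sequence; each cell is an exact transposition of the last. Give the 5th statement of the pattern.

The 5-note cells begin on F#3, B3, E4 — each up a 4th from the last.
Extending up a 4th: A4 → D5.
From D5 the exact shape gives D5 C5 Eb5 A5 G5.

D5 C5 Eb5 A5 G5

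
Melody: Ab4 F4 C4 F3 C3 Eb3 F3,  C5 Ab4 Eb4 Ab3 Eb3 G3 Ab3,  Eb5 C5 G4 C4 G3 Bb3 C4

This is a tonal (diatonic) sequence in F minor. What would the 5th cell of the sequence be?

Bb5 G5 Db5 G4 Db4 F4 G4

Unit = 7 notes; the statements start on Ab4, C5, Eb5, moving up a 3rd each time.
Carrying on: G5 → Bb5.
So cell 5 is Bb5 G5 Db5 G4 Db4 F4 G4.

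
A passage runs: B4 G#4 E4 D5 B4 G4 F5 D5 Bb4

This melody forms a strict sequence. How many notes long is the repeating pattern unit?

There are 9 notes; a 3-note unit gives 3 cells:
B4 G#4 E4 | D5 B4 G4 | F5 D5 Bb4
That's a consistent up a 3rd shift per cell, and no other grouping gives one.

3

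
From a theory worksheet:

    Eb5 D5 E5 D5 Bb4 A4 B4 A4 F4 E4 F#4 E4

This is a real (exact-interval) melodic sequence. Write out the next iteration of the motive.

C4 B3 C#4 B3

With a 4-note motive the entries are Eb5, Bb4, F4, each down a 4th from the previous.
From C4 the exact shape gives C4 B3 C#4 B3.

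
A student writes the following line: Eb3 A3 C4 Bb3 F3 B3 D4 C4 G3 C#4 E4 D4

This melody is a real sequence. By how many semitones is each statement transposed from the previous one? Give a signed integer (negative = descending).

2

The 4-note cells begin on Eb3, F3, G3 — each up a 2nd from the last.
Eb3→F3 is 53 − 51 = 2 semitones.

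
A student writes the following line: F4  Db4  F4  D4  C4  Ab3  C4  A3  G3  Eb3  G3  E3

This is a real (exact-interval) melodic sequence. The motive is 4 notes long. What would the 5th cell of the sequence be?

Unit = 4 notes; the statements start on F4, C4, G3, moving down a 4th each time.
Continuing the starts: D3 → A2.
From A2 the exact shape gives A2 F2 A2 F#2.

A2 F2 A2 F#2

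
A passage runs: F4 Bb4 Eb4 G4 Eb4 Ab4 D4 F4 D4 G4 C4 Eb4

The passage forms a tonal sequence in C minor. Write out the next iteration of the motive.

C4 F4 Bb3 D4

With a 4-note motive the entries are F4, Eb4, D4, each down a 2nd from the previous.
So cell 4 is C4 F4 Bb3 D4.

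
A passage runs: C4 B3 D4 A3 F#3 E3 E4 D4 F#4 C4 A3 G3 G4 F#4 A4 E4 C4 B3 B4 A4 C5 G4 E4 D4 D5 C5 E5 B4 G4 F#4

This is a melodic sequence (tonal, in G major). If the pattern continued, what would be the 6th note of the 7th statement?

C5

Grouping in 6s, the 6th note of each cell is E3, G3, B3, D4, F#4.
Extending up a 3rd: A4 → C5.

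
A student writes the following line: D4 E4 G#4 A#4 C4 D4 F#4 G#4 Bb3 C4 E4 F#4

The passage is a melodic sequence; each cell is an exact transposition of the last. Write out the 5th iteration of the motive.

Unit = 4 notes; the statements start on D4, C4, Bb3, moving down a 2nd each time.
Carrying on: Ab3 → Gb3.
So cell 5 is Gb3 Ab3 C4 D4.

Gb3 Ab3 C4 D4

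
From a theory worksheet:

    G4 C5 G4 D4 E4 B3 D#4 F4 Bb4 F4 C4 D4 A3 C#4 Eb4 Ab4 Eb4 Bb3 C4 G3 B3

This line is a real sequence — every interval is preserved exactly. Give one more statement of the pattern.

Db4 Gb4 Db4 Ab3 Bb3 F3 A3

With a 7-note motive the entries are G4, F4, Eb4, each down a 2nd from the previous.
Statement 4 starts on Db4 and keeps the same exact contour: Db4 Gb4 Db4 Ab3 Bb3 F3 A3.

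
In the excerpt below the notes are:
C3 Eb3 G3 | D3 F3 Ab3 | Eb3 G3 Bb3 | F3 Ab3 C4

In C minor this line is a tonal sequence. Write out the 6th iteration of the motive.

The 3-note cells begin on C3, D3, Eb3, F3 — each up a 2nd from the last.
Extending up a 2nd: G3 → Ab3.
From Ab3 the diatonic shape gives Ab3 C4 Eb4.

Ab3 C4 Eb4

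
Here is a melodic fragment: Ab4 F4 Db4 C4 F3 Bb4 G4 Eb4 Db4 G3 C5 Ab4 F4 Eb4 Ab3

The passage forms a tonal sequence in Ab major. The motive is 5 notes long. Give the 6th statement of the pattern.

The 5-note cells begin on Ab4, Bb4, C5 — each up a 2nd from the last.
Extending up a 2nd: Db5 → Eb5 → F5.
Statement 6 starts on F5 and keeps the same diatonic contour: F5 Db5 Bb4 Ab4 Db4.

F5 Db5 Bb4 Ab4 Db4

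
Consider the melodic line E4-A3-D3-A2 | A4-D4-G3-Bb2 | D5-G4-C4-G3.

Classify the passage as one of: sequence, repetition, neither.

Note 4 of cell 2 is Bb2; if this were a sequence it would be D3. No unit length gives a consistent transposition pattern.

neither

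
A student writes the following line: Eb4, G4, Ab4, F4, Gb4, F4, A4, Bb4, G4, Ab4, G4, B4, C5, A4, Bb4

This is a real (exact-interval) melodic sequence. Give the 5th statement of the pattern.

B4 D#5 E5 C#5 D5

With a 5-note motive the entries are Eb4, F4, G4, each up a 2nd from the previous.
Extending up a 2nd: A4 → B4.
So cell 5 is B4 D#5 E5 C#5 D5.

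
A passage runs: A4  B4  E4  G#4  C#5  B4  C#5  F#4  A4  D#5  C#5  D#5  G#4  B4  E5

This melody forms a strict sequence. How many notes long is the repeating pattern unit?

Try groups of 5 (3 cells in 15 notes):
A4 B4 E4 G#4 C#5 | B4 C#5 F#4 A4 D#5 | C#5 D#5 G#4 B4 E5
Each cell is the previous one up a 2nd — so the unit is 5 notes.

5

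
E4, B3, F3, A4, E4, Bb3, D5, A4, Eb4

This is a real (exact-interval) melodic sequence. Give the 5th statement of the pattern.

The 3-note cells begin on E4, A4, D5 — each up a 4th from the last.
Continuing the starts: G5 → C6.
Statement 5 starts on C6 and keeps the same exact contour: C6 G5 Db5.

C6 G5 Db5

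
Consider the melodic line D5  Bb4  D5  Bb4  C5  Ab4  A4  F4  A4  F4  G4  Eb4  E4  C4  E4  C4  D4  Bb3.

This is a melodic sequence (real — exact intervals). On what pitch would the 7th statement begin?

G#2

Taking 6-note groups, the heads are D5, A4, E4: the pattern moves down a 4th.
Extending the heads down a 4th: B3 → F#3 → C#3 → G#2.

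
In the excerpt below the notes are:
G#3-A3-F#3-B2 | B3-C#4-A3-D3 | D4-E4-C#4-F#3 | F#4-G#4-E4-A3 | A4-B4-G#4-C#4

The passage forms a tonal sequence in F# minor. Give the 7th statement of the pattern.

With a 4-note motive the entries are G#3, B3, D4, F#4, A4, each up a 3rd from the previous.
Carrying on: C#5 → E5.
From E5 the diatonic shape gives E5 F#5 D5 G#4.

E5 F#5 D5 G#4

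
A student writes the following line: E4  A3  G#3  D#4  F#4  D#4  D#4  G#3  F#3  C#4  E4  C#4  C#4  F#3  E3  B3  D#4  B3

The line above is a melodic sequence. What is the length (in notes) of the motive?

6

There are 18 notes; a 6-note unit gives 3 cells:
E4 A3 G#3 D#4 F#4 D#4 | D#4 G#3 F#3 C#4 E4 C#4 | C#4 F#3 E3 B3 D#4 B3
That's a consistent down a 2nd shift per cell, and no other grouping gives one.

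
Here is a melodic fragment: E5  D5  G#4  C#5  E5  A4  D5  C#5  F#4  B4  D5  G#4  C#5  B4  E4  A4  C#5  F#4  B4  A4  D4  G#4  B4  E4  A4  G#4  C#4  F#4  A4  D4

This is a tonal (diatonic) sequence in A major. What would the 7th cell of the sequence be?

Unit = 6 notes; the statements start on E5, D5, C#5, B4, A4, moving down a 2nd each time.
Carrying on: G#4 → F#4.
Statement 7 starts on F#4 and keeps the same diatonic contour: F#4 E4 A3 D4 F#4 B3.

F#4 E4 A3 D4 F#4 B3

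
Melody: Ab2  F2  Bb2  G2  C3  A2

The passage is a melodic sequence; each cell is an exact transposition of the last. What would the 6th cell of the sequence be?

F#3 D#3

Taking 2-note groups, the heads are Ab2, Bb2, C3: the pattern moves up a 2nd.
Continuing the starts: D3 → E3 → F#3.
Statement 6 starts on F#3 and keeps the same exact contour: F#3 D#3.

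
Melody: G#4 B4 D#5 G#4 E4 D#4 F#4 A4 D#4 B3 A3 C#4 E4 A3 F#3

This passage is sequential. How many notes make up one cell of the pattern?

5

There are 15 notes; a 5-note unit gives 3 cells:
G#4 B4 D#5 G#4 E4 | D#4 F#4 A4 D#4 B3 | A3 C#4 E4 A3 F#3
Every group is a transposition down a 4th of the one before; no shorter unit works.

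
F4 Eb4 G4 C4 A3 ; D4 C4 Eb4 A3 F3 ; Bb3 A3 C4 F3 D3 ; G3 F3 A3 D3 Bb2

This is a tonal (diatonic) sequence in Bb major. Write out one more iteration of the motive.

Eb3 D3 F3 Bb2 G2

The 5-note cells begin on F4, D4, Bb3, G3 — each down a 3rd from the last.
Statement 5 starts on Eb3 and keeps the same diatonic contour: Eb3 D3 F3 Bb2 G2.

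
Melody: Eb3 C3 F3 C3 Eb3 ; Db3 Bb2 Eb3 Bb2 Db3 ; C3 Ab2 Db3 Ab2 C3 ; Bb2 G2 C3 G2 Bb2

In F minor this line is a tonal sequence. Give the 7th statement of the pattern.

F2 Db2 G2 Db2 F2

Unit = 5 notes; the statements start on Eb3, Db3, C3, Bb2, moving down a 2nd each time.
Extending down a 2nd: Ab2 → G2 → F2.
Statement 7 starts on F2 and keeps the same diatonic contour: F2 Db2 G2 Db2 F2.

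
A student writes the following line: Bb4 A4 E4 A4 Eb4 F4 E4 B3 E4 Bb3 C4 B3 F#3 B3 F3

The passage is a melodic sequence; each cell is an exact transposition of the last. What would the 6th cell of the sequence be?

A2 G#2 D#2 G#2 D2

Unit = 5 notes; the statements start on Bb4, F4, C4, moving down a 4th each time.
Continuing the starts: G3 → D3 → A2.
So cell 6 is A2 G#2 D#2 G#2 D2.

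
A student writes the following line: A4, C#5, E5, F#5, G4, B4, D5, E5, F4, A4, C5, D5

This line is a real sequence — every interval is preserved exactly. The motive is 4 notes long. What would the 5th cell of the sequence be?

Db4 F4 Ab4 Bb4

The 4-note cells begin on A4, G4, F4 — each down a 2nd from the last.
Carrying on: Eb4 → Db4.
From Db4 the exact shape gives Db4 F4 Ab4 Bb4.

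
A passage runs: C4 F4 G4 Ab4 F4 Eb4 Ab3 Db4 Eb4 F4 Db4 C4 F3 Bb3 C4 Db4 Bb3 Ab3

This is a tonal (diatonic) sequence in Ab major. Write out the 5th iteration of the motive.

Bb2 Eb3 F3 G3 Eb3 Db3

With a 6-note motive the entries are C4, Ab3, F3, each down a 3rd from the previous.
Carrying on: Db3 → Bb2.
From Bb2 the diatonic shape gives Bb2 Eb3 F3 G3 Eb3 Db3.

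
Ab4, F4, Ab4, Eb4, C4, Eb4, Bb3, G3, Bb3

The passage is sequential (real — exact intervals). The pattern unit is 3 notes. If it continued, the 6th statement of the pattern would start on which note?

The 3-note cells begin on Ab4, Eb4, Bb3 — each down a 4th from the last.
Extending the heads down a 4th: F3 → C3 → G2.

G2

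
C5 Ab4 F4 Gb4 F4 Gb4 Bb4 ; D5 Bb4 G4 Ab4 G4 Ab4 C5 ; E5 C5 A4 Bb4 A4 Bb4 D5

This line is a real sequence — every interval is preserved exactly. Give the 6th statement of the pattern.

Unit = 7 notes; the statements start on C5, D5, E5, moving up a 2nd each time.
Continuing the starts: F#5 → G#5 → A#5.
From A#5 the exact shape gives A#5 F#5 D#5 E5 D#5 E5 G#5.

A#5 F#5 D#5 E5 D#5 E5 G#5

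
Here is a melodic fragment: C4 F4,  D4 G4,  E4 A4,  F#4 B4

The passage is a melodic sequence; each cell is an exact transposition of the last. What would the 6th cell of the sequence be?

Unit = 2 notes; the statements start on C4, D4, E4, F#4, moving up a 2nd each time.
Extending up a 2nd: G#4 → A#4.
Statement 6 starts on A#4 and keeps the same exact contour: A#4 D#5.

A#4 D#5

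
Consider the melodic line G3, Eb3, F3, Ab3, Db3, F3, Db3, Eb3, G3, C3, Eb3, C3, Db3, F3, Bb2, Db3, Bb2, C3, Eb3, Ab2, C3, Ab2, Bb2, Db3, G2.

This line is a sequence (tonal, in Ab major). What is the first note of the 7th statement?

Ab2

Taking 5-note groups, the heads are G3, F3, Eb3, Db3, C3: the pattern moves down a 2nd.
Extending the heads down a 2nd: Bb2 → Ab2.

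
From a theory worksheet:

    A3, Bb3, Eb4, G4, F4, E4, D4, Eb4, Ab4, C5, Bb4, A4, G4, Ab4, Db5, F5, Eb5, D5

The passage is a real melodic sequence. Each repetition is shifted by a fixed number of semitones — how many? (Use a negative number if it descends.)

Taking 6-note groups, the heads are A3, D4, G4: the pattern moves up a 4th.
A3 to D4 spans +5 semitones.

5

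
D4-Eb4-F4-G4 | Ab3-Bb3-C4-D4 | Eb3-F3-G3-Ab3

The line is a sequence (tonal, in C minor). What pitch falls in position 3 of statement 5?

Ab2

The unit is 4 notes. Position-3 pitches of the 3 shown cells: F4, C4, G3.
Each moves down a 4th. Continuing: D3 → Ab2.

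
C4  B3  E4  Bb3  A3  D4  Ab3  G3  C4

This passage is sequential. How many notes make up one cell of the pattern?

Try groups of 3 (3 cells in 9 notes):
C4 B3 E4 | Bb3 A3 D4 | Ab3 G3 C4
Every group is a transposition down a 2nd of the one before; no shorter unit works.

3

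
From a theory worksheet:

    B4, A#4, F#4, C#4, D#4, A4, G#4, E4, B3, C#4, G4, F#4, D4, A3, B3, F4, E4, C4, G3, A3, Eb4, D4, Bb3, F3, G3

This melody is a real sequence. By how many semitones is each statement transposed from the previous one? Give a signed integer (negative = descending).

Unit = 5 notes; the statements start on B4, A4, G4, F4, Eb4, moving down a 2nd each time.
B4 to A4 spans -2 semitones.

-2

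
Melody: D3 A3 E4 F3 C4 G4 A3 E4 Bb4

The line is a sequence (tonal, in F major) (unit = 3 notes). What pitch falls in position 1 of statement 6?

G4

With 3-note cells, note 1 of each statement runs D3, F3, A3.
Extending up a 3rd: C4 → E4 → G4.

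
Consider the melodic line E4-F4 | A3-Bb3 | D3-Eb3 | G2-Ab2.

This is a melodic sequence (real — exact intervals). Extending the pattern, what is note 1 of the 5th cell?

With 2-note cells, note 1 of each statement runs E4, A3, D3, G2.
One more down a 5th gives C2.

C2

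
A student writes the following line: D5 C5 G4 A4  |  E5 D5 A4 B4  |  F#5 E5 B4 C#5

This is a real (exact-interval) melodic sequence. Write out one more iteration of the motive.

Taking 4-note groups, the heads are D5, E5, F#5: the pattern moves up a 2nd.
So cell 4 is G#5 F#5 C#5 D#5.

G#5 F#5 C#5 D#5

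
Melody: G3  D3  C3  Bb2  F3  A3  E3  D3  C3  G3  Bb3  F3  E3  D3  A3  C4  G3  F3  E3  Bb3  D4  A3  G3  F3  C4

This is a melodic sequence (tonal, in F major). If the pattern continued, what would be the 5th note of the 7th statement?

The unit is 5 notes. Position-5 pitches of the 5 shown cells: F3, G3, A3, Bb3, C4.
Carrying that up a 2nd forward: D4 → E4.

E4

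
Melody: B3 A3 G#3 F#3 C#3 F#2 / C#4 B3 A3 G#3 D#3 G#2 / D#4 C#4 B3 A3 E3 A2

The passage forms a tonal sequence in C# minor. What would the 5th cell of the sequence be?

With a 6-note motive the entries are B3, C#4, D#4, each up a 2nd from the previous.
Carrying on: E4 → F#4.
Statement 5 starts on F#4 and keeps the same diatonic contour: F#4 E4 D#4 C#4 G#3 C#3.

F#4 E4 D#4 C#4 G#3 C#3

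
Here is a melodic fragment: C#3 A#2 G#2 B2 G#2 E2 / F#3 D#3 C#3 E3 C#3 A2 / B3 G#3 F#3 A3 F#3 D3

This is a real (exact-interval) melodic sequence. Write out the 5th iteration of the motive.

A4 F#4 E4 G4 E4 C4

The 6-note cells begin on C#3, F#3, B3 — each up a 4th from the last.
Extending up a 4th: E4 → A4.
So cell 5 is A4 F#4 E4 G4 E4 C4.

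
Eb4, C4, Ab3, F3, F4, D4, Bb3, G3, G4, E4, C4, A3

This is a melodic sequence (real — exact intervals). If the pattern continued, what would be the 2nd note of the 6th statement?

A#4

With 4-note cells, note 2 of each statement runs C4, D4, E4.
Carrying that up a 2nd forward: F#4 → G#4 → A#4.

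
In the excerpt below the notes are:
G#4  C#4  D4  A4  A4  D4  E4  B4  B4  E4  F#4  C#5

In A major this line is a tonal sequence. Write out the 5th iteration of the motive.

With a 4-note motive the entries are G#4, A4, B4, each up a 2nd from the previous.
Extending up a 2nd: C#5 → D5.
Statement 5 starts on D5 and keeps the same diatonic contour: D5 G#4 A4 E5.

D5 G#4 A4 E5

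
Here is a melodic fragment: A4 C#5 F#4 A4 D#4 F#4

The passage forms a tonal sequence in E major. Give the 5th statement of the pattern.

G#3 B3

Taking 2-note groups, the heads are A4, F#4, D#4: the pattern moves down a 3rd.
Continuing the starts: B3 → G#3.
Statement 5 starts on G#3 and keeps the same diatonic contour: G#3 B3.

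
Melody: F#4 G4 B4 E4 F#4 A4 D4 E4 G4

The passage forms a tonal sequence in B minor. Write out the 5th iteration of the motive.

B3 C#4 E4

With a 3-note motive the entries are F#4, E4, D4, each down a 2nd from the previous.
Carrying on: C#4 → B3.
So cell 5 is B3 C#4 E4.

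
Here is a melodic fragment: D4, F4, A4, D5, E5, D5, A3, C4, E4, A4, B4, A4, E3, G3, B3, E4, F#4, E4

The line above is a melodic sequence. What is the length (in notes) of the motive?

6

There are 18 notes; a 6-note unit gives 3 cells:
D4 F4 A4 D5 E5 D5 | A3 C4 E4 A4 B4 A4 | E3 G3 B3 E4 F#4 E4
That's a consistent down a 4th shift per cell, and no other grouping gives one.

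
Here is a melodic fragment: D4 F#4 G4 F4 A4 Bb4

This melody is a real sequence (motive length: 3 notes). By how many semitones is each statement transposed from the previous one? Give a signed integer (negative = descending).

Unit = 3 notes; the statements start on D4, F4, moving up a 3rd each time.
D4 to F4 spans +3 semitones.

3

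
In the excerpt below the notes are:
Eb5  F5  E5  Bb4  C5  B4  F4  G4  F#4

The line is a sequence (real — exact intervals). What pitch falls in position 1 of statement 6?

With 3-note cells, note 1 of each statement runs Eb5, Bb4, F4.
Extending down a 4th: C4 → G3 → D3.

D3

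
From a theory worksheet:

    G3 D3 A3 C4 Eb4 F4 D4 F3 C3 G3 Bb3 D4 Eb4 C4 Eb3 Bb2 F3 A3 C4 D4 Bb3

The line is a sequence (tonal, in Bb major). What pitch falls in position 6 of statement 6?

A3

Grouping in 7s, the 6th note of each cell is F4, Eb4, D4.
Carrying that down a 2nd forward: C4 → Bb3 → A3.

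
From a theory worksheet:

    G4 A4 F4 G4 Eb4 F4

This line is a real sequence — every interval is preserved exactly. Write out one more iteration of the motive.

Db4 Eb4

The 2-note cells begin on G4, F4, Eb4 — each down a 2nd from the last.
From Db4 the exact shape gives Db4 Eb4.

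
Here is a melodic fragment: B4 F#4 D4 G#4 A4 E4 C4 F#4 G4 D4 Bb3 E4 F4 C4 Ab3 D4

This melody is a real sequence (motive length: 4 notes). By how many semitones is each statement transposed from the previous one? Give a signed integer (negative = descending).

-2

Unit = 4 notes; the statements start on B4, A4, G4, F4, moving down a 2nd each time.
Counting half-steps from B4 to A4: -2.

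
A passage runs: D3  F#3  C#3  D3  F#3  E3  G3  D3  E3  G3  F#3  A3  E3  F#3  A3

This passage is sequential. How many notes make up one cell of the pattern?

There are 15 notes; a 5-note unit gives 3 cells:
D3 F#3 C#3 D3 F#3 | E3 G3 D3 E3 G3 | F#3 A3 E3 F#3 A3
Every group is a transposition up a 2nd of the one before; no shorter unit works.

5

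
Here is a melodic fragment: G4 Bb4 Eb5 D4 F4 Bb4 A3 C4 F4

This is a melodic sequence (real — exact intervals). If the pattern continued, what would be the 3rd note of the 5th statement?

The unit is 3 notes. Position-3 pitches of the 3 shown cells: Eb5, Bb4, F4.
Carrying that down a 4th forward: C4 → G3.

G3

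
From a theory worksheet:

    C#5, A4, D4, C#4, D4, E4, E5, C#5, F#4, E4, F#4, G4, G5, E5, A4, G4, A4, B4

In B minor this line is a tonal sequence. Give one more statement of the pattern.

With a 6-note motive the entries are C#5, E5, G5, each up a 3rd from the previous.
From B5 the diatonic shape gives B5 G5 C#5 B4 C#5 D5.

B5 G5 C#5 B4 C#5 D5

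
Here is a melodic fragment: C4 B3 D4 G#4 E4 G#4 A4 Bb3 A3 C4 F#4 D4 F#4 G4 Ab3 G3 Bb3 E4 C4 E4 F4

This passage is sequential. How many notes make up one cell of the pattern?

21 notes total. Splitting into 3 groups of 7:
C4 B3 D4 G#4 E4 G#4 A4 | Bb3 A3 C4 F#4 D4 F#4 G4 | Ab3 G3 Bb3 E4 C4 E4 F4
That's a consistent down a 2nd shift per cell, and no other grouping gives one.

7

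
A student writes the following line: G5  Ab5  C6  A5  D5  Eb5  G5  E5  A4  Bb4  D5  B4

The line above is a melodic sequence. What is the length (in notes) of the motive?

Try groups of 4 (3 cells in 12 notes):
G5 Ab5 C6 A5 | D5 Eb5 G5 E5 | A4 Bb4 D5 B4
Each cell is the previous one down a 4th — so the unit is 4 notes.

4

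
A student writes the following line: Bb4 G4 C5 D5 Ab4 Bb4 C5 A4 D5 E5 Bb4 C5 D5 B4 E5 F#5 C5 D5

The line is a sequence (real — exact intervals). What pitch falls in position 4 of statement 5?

A#5

The unit is 6 notes. Position-4 pitches of the 3 shown cells: D5, E5, F#5.
Extending up a 2nd: G#5 → A#5.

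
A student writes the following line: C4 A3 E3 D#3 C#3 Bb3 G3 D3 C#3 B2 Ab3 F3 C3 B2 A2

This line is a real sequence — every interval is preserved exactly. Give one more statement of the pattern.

Gb3 Eb3 Bb2 A2 G2

With a 5-note motive the entries are C4, Bb3, Ab3, each down a 2nd from the previous.
From Gb3 the exact shape gives Gb3 Eb3 Bb2 A2 G2.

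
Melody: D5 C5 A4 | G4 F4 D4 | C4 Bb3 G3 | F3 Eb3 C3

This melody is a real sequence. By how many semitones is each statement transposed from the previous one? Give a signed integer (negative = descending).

Taking 3-note groups, the heads are D5, G4, C4, F3: the pattern moves down a 5th.
D5→G4 is 67 − 74 = -7 semitones.

-7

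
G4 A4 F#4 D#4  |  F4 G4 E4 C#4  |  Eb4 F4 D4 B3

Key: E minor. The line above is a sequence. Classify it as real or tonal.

Each cell has the same semitone pattern (2, -3, -3) — intervals are preserved exactly.
And D#4 lies outside E minor, so the sequence is real rather than tonal.

real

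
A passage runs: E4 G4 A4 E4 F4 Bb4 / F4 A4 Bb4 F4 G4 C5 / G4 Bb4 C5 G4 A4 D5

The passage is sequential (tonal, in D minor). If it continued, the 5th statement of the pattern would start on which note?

Bb4

The 6-note cells begin on E4, F4, G4 — each up a 2nd from the last.
Continuing: A4 → Bb4. Statement 5 starts on Bb4.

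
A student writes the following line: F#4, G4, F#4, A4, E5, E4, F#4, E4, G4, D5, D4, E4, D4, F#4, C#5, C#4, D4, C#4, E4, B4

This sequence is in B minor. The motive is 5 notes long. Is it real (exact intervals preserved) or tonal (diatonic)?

tonal

Every note is diatonic to B minor.
Cell 1 has +1 semitones from note 1 to 2, but cell 2 has +2 — the interval quality changes while the contour stays the same, which is the hallmark of a tonal sequence.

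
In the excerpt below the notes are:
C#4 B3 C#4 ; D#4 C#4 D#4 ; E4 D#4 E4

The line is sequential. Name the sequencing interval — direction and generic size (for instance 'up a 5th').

up a 2nd

Unit = 3 notes; the statements start on C#4, D#4, E4, moving up a 2nd each time.
From C#4 to D#4: up a 2nd.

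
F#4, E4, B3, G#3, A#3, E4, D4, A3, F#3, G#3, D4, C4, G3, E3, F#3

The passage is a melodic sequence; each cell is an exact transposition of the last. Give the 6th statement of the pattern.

Unit = 5 notes; the statements start on F#4, E4, D4, moving down a 2nd each time.
Carrying on: C4 → Bb3 → Ab3.
From Ab3 the exact shape gives Ab3 Gb3 Db3 Bb2 C3.

Ab3 Gb3 Db3 Bb2 C3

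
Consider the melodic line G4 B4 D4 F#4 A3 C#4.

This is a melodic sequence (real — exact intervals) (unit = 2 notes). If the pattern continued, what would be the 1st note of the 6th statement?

With 2-note cells, note 1 of each statement runs G4, D4, A3.
Carrying that down a 4th forward: E3 → B2 → F#2.

F#2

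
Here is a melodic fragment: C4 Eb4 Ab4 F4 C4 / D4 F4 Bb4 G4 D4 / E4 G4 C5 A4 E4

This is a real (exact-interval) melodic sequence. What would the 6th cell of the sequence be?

With a 5-note motive the entries are C4, D4, E4, each up a 2nd from the previous.
Extending up a 2nd: F#4 → G#4 → A#4.
Statement 6 starts on A#4 and keeps the same exact contour: A#4 C#5 F#5 D#5 A#4.

A#4 C#5 F#5 D#5 A#4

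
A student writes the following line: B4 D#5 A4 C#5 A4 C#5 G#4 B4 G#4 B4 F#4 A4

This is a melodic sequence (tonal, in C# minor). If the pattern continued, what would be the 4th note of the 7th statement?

Grouping in 4s, the 4th note of each cell is C#5, B4, A4.
Extending down a 2nd: G#4 → F#4 → E4 → D#4.

D#4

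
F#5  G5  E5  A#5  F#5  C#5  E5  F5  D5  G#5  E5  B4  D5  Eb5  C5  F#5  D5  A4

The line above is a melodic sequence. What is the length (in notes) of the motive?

There are 18 notes; a 6-note unit gives 3 cells:
F#5 G5 E5 A#5 F#5 C#5 | E5 F5 D5 G#5 E5 B4 | D5 Eb5 C5 F#5 D5 A4
Each cell is the previous one down a 2nd — so the unit is 6 notes.

6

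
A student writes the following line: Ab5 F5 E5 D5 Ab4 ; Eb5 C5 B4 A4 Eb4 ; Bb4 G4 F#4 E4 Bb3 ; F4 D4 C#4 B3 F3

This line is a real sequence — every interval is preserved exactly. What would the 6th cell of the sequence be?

The 5-note cells begin on Ab5, Eb5, Bb4, F4 — each down a 4th from the last.
Continuing the starts: C4 → G3.
So cell 6 is G3 E3 D#3 C#3 G2.

G3 E3 D#3 C#3 G2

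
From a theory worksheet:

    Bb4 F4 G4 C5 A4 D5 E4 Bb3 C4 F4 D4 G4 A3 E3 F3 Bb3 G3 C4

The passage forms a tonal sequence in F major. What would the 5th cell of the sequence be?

G2 D2 E2 A2 F2 Bb2

Unit = 6 notes; the statements start on Bb4, E4, A3, moving down a 5th each time.
Carrying on: D3 → G2.
So cell 5 is G2 D2 E2 A2 F2 Bb2.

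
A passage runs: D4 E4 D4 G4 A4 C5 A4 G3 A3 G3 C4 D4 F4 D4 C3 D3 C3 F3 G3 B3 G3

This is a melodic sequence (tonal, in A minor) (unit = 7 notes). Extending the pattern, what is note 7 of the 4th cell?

The unit is 7 notes. Position-7 pitches of the 3 shown cells: A4, D4, G3.
Each moves down a 5th; the next is C3.

C3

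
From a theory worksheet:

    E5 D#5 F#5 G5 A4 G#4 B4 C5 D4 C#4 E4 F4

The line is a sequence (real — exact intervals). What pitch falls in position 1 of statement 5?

The unit is 4 notes. Position-1 pitches of the 3 shown cells: E5, A4, D4.
Extending down a 5th: G3 → C3.

C3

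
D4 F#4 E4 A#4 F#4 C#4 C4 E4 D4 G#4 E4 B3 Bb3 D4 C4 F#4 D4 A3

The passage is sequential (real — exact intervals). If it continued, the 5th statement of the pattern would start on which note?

With a 6-note motive the entries are D4, C4, Bb3, each down a 2nd from the previous.
Extending the heads down a 2nd: Ab3 → Gb3.

Gb3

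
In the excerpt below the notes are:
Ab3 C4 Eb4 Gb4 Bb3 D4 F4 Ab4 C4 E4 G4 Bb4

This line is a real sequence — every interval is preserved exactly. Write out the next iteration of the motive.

D4 F#4 A4 C5

Unit = 4 notes; the statements start on Ab3, Bb3, C4, moving up a 2nd each time.
So cell 4 is D4 F#4 A4 C5.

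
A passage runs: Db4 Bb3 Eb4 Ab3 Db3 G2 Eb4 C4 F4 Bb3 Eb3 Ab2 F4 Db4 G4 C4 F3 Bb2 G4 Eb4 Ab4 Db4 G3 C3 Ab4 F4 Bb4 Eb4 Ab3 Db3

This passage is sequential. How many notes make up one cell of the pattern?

30 notes total. Splitting into 5 groups of 6:
Db4 Bb3 Eb4 Ab3 Db3 G2 | Eb4 C4 F4 Bb3 Eb3 Ab2 | F4 Db4 G4 C4 F3 Bb2 | G4 Eb4 Ab4 Db4 G3 C3 | Ab4 F4 Bb4 Eb4 Ab3 Db3
Each cell is the previous one up a 2nd — so the unit is 6 notes.

6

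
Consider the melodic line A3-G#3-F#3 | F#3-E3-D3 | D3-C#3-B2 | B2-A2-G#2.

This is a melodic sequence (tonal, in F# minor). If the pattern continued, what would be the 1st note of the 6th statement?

E2

Grouping in 3s, the 1st note of each cell is A3, F#3, D3, B2.
Extending down a 3rd: G#2 → E2.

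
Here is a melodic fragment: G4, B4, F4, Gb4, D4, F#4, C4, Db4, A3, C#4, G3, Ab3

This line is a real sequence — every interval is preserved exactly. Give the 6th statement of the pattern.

With a 4-note motive the entries are G4, D4, A3, each down a 4th from the previous.
Extending down a 4th: E3 → B2 → F#2.
Statement 6 starts on F#2 and keeps the same exact contour: F#2 A#2 E2 F2.

F#2 A#2 E2 F2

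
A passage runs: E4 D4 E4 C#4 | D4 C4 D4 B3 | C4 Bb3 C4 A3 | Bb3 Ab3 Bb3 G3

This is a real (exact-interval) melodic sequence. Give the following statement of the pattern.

With a 4-note motive the entries are E4, D4, C4, Bb3, each down a 2nd from the previous.
Statement 5 starts on Ab3 and keeps the same exact contour: Ab3 Gb3 Ab3 F3.

Ab3 Gb3 Ab3 F3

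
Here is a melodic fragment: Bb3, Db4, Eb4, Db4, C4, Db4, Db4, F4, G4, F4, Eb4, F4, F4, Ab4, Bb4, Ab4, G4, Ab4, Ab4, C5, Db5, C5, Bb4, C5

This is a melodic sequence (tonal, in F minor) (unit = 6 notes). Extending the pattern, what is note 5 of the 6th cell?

The unit is 6 notes. Position-5 pitches of the 4 shown cells: C4, Eb4, G4, Bb4.
Each moves up a 3rd. Continuing: Db5 → F5.

F5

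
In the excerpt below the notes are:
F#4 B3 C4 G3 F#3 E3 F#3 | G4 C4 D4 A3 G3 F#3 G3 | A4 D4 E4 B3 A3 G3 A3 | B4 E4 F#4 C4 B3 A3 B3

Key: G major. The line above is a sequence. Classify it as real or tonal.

tonal

Every note is diatonic to G major.
Cell 1 has +1 semitones from note 2 to 3, but cell 2 has +2 — the interval quality changes while the contour stays the same, which is the hallmark of a tonal sequence.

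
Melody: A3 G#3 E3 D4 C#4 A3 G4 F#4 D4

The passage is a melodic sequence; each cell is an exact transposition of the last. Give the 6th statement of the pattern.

Bb5 A5 F5

With a 3-note motive the entries are A3, D4, G4, each up a 4th from the previous.
Continuing the starts: C5 → F5 → Bb5.
So cell 6 is Bb5 A5 F5.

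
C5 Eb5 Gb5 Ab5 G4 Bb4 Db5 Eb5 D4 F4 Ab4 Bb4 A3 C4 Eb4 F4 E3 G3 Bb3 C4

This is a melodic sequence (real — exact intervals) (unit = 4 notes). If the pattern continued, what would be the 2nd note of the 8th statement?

The unit is 4 notes. Position-2 pitches of the 5 shown cells: Eb5, Bb4, F4, C4, G3.
Each moves down a 4th. Continuing: D3 → A2 → E2.

E2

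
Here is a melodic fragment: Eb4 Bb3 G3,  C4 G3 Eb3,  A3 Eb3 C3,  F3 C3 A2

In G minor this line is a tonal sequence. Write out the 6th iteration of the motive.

Bb2 F2 D2

With a 3-note motive the entries are Eb4, C4, A3, F3, each down a 3rd from the previous.
Continuing the starts: D3 → Bb2.
Statement 6 starts on Bb2 and keeps the same diatonic contour: Bb2 F2 D2.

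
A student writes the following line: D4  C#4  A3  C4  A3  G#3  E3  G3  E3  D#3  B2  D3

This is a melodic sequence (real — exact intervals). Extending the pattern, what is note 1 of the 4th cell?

The unit is 4 notes. Position-1 pitches of the 3 shown cells: D4, A3, E3.
Each moves down a 4th; the next is B2.

B2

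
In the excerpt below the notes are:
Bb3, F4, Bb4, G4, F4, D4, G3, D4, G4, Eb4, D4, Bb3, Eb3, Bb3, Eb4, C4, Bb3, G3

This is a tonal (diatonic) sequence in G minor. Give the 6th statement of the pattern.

F2 C3 F3 D3 C3 A2

Taking 6-note groups, the heads are Bb3, G3, Eb3: the pattern moves down a 3rd.
Continuing the starts: C3 → A2 → F2.
From F2 the diatonic shape gives F2 C3 F3 D3 C3 A2.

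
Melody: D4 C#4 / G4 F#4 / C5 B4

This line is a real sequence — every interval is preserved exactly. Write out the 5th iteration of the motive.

Unit = 2 notes; the statements start on D4, G4, C5, moving up a 4th each time.
Extending up a 4th: F5 → Bb5.
From Bb5 the exact shape gives Bb5 A5.

Bb5 A5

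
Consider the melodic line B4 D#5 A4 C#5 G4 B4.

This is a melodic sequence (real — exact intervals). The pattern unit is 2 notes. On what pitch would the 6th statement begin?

Db4

Unit = 2 notes; the statements start on B4, A4, G4, moving down a 2nd each time.
Extending the heads down a 2nd: F4 → Eb4 → Db4.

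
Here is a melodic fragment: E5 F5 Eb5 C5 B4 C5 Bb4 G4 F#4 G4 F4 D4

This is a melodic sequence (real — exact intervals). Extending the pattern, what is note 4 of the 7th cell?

F#2

The unit is 4 notes. Position-4 pitches of the 3 shown cells: C5, G4, D4.
Each moves down a 4th. Continuing: A3 → E3 → B2 → F#2.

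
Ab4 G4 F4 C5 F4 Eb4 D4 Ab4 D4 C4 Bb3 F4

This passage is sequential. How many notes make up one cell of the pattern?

4

12 notes total. Splitting into 3 groups of 4:
Ab4 G4 F4 C5 | F4 Eb4 D4 Ab4 | D4 C4 Bb3 F4
Each cell is the previous one down a 3rd — so the unit is 4 notes.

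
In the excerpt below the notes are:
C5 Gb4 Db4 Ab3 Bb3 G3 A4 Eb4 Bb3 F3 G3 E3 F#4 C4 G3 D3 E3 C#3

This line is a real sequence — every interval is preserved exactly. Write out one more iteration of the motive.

Taking 6-note groups, the heads are C5, A4, F#4: the pattern moves down a 3rd.
Statement 4 starts on D#4 and keeps the same exact contour: D#4 A3 E3 B2 C#3 A#2.

D#4 A3 E3 B2 C#3 A#2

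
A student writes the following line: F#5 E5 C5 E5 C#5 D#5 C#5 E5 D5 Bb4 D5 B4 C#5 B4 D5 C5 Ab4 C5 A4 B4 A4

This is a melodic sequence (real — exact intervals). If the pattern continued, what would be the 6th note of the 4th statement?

A4

Grouping in 7s, the 6th note of each cell is D#5, C#5, B4.
One more down a 2nd gives A4.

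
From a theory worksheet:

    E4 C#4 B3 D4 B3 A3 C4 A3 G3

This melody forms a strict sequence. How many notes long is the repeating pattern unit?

3

Try groups of 3 (3 cells in 9 notes):
E4 C#4 B3 | D4 B3 A3 | C4 A3 G3
Every group is a transposition down a 2nd of the one before; no shorter unit works.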